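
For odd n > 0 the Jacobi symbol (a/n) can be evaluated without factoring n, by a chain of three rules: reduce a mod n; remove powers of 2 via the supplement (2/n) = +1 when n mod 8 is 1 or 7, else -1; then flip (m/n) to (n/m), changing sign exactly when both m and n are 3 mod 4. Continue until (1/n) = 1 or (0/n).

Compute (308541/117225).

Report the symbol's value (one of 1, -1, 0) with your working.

0

(308541/117225): 308541 mod 117225 = 74091, so (308541/117225) = (74091/117225)
flip (74091/117225) -> (117225/74091): both odd, 74091 mod 4 = 3, 117225 mod 4 = 1, so the flip contributes +1; sign now +1
(117225/74091): 117225 mod 74091 = 43134, so (117225/74091) = (43134/74091)
factor out 2^1: 43134 = 2^1·21567; with 74091 mod 8 = 3, (2/74091) = -1; sign now -1; continue with (21567/74091)
flip (21567/74091) -> (74091/21567): both odd, 21567 mod 4 = 3, 74091 mod 4 = 3, so the flip contributes -1; sign now +1
(74091/21567): 74091 mod 21567 = 9390, so (74091/21567) = (9390/21567)
factor out 2^1: 9390 = 2^1·4695; with 21567 mod 8 = 7, (2/21567) = +1; sign now +1; continue with (4695/21567)
flip (4695/21567) -> (21567/4695): both odd, 4695 mod 4 = 3, 21567 mod 4 = 3, so the flip contributes -1; sign now -1
(21567/4695): 21567 mod 4695 = 2787, so (21567/4695) = (2787/4695)
flip (2787/4695) -> (4695/2787): both odd, 2787 mod 4 = 3, 4695 mod 4 = 3, so the flip contributes -1; sign now +1
(4695/2787): 4695 mod 2787 = 1908, so (4695/2787) = (1908/2787)
factor out 2^2: 1908 = 2^2·477; with 2787 mod 8 = 3, (2/2787) = -1; sign now +1; continue with (477/2787)
flip (477/2787) -> (2787/477): both odd, 477 mod 4 = 1, 2787 mod 4 = 3, so the flip contributes +1; sign now +1
(2787/477): 2787 mod 477 = 402, so (2787/477) = (402/477)
factor out 2^1: 402 = 2^1·201; with 477 mod 8 = 5, (2/477) = -1; sign now -1; continue with (201/477)
flip (201/477) -> (477/201): both odd, 201 mod 4 = 1, 477 mod 4 = 1, so the flip contributes +1; sign now -1
(477/201): 477 mod 201 = 75, so (477/201) = (75/201)
flip (75/201) -> (201/75): both odd, 75 mod 4 = 3, 201 mod 4 = 1, so the flip contributes +1; sign now -1
(201/75): 201 mod 75 = 51, so (201/75) = (51/75)
flip (51/75) -> (75/51): both odd, 51 mod 4 = 3, 75 mod 4 = 3, so the flip contributes -1; sign now +1
(75/51): 75 mod 51 = 24, so (75/51) = (24/51)
factor out 2^3: 24 = 2^3·3; with 51 mod 8 = 3, (2/51) = -1; sign now -1; continue with (3/51)
flip (3/51) -> (51/3): both odd, 3 mod 4 = 3, 51 mod 4 = 3, so the flip contributes -1; sign now +1
(51/3): 51 mod 3 = 0, so (51/3) = (0/3)
reached (0/3); gcd(a, n) > 1, so (0/3) = 0 and the symbol is 0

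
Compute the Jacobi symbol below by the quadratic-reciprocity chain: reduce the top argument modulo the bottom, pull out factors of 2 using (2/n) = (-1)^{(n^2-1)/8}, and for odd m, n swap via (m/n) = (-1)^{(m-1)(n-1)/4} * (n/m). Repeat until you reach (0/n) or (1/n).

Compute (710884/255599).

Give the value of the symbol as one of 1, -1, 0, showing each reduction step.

0

(710884/255599): 710884 mod 255599 = 199686, so (710884/255599) = (199686/255599)
factor out 2^1: 199686 = 2^1·99843; with 255599 mod 8 = 7, (2/255599) = +1; sign now +1; continue with (99843/255599)
flip (99843/255599) -> (255599/99843): both odd, 99843 mod 4 = 3, 255599 mod 4 = 3, so the flip contributes -1; sign now -1
(255599/99843): 255599 mod 99843 = 55913, so (255599/99843) = (55913/99843)
flip (55913/99843) -> (99843/55913): both odd, 55913 mod 4 = 1, 99843 mod 4 = 3, so the flip contributes +1; sign now -1
(99843/55913): 99843 mod 55913 = 43930, so (99843/55913) = (43930/55913)
factor out 2^1: 43930 = 2^1·21965; with 55913 mod 8 = 1, (2/55913) = +1; sign now -1; continue with (21965/55913)
flip (21965/55913) -> (55913/21965): both odd, 21965 mod 4 = 1, 55913 mod 4 = 1, so the flip contributes +1; sign now -1
(55913/21965): 55913 mod 21965 = 11983, so (55913/21965) = (11983/21965)
flip (11983/21965) -> (21965/11983): both odd, 11983 mod 4 = 3, 21965 mod 4 = 1, so the flip contributes +1; sign now -1
(21965/11983): 21965 mod 11983 = 9982, so (21965/11983) = (9982/11983)
factor out 2^1: 9982 = 2^1·4991; with 11983 mod 8 = 7, (2/11983) = +1; sign now -1; continue with (4991/11983)
flip (4991/11983) -> (11983/4991): both odd, 4991 mod 4 = 3, 11983 mod 4 = 3, so the flip contributes -1; sign now +1
(11983/4991): 11983 mod 4991 = 2001, so (11983/4991) = (2001/4991)
flip (2001/4991) -> (4991/2001): both odd, 2001 mod 4 = 1, 4991 mod 4 = 3, so the flip contributes +1; sign now +1
(4991/2001): 4991 mod 2001 = 989, so (4991/2001) = (989/2001)
flip (989/2001) -> (2001/989): both odd, 989 mod 4 = 1, 2001 mod 4 = 1, so the flip contributes +1; sign now +1
(2001/989): 2001 mod 989 = 23, so (2001/989) = (23/989)
flip (23/989) -> (989/23): both odd, 23 mod 4 = 3, 989 mod 4 = 1, so the flip contributes +1; sign now +1
(989/23): 989 mod 23 = 0, so (989/23) = (0/23)
reached (0/23); gcd(a, n) > 1, so (0/23) = 0 and the symbol is 0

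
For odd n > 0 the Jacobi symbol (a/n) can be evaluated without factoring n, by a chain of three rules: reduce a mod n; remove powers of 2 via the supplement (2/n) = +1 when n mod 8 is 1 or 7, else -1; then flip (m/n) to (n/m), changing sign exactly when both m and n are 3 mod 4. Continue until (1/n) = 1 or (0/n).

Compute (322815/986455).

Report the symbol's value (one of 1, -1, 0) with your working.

flip (322815/986455) -> (986455/322815): both odd, 322815 mod 4 = 3, 986455 mod 4 = 3, so the flip contributes -1; sign now -1
(986455/322815): 986455 mod 322815 = 18010, so (986455/322815) = (18010/322815)
factor out 2^1: 18010 = 2^1·9005; with 322815 mod 8 = 7, (2/322815) = +1; sign now -1; continue with (9005/322815)
flip (9005/322815) -> (322815/9005): both odd, 9005 mod 4 = 1, 322815 mod 4 = 3, so the flip contributes +1; sign now -1
(322815/9005): 322815 mod 9005 = 7640, so (322815/9005) = (7640/9005)
factor out 2^3: 7640 = 2^3·955; with 9005 mod 8 = 5, (2/9005) = -1; sign now +1; continue with (955/9005)
flip (955/9005) -> (9005/955): both odd, 955 mod 4 = 3, 9005 mod 4 = 1, so the flip contributes +1; sign now +1
(9005/955): 9005 mod 955 = 410, so (9005/955) = (410/955)
factor out 2^1: 410 = 2^1·205; with 955 mod 8 = 3, (2/955) = -1; sign now -1; continue with (205/955)
flip (205/955) -> (955/205): both odd, 205 mod 4 = 1, 955 mod 4 = 3, so the flip contributes +1; sign now -1
(955/205): 955 mod 205 = 135, so (955/205) = (135/205)
flip (135/205) -> (205/135): both odd, 135 mod 4 = 3, 205 mod 4 = 1, so the flip contributes +1; sign now -1
(205/135): 205 mod 135 = 70, so (205/135) = (70/135)
factor out 2^1: 70 = 2^1·35; with 135 mod 8 = 7, (2/135) = +1; sign now -1; continue with (35/135)
flip (35/135) -> (135/35): both odd, 35 mod 4 = 3, 135 mod 4 = 3, so the flip contributes -1; sign now +1
(135/35): 135 mod 35 = 30, so (135/35) = (30/35)
factor out 2^1: 30 = 2^1·15; with 35 mod 8 = 3, (2/35) = -1; sign now -1; continue with (15/35)
flip (15/35) -> (35/15): both odd, 15 mod 4 = 3, 35 mod 4 = 3, so the flip contributes -1; sign now +1
(35/15): 35 mod 15 = 5, so (35/15) = (5/15)
flip (5/15) -> (15/5): both odd, 5 mod 4 = 1, 15 mod 4 = 3, so the flip contributes +1; sign now +1
(15/5): 15 mod 5 = 0, so (15/5) = (0/5)
reached (0/5); gcd(a, n) > 1, so (0/5) = 0 and the symbol is 0

0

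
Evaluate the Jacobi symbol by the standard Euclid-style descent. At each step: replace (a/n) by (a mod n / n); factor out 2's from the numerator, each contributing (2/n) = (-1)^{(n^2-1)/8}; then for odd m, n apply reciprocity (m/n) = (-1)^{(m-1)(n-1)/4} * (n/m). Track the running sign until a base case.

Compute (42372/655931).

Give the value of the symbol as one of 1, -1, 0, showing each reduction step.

factor out 2^2: 42372 = 2^2·10593; with 655931 mod 8 = 3, (2/655931) = -1; sign now +1; continue with (10593/655931)
flip (10593/655931) -> (655931/10593): both odd, 10593 mod 4 = 1, 655931 mod 4 = 3, so the flip contributes +1; sign now +1
(655931/10593): 655931 mod 10593 = 9758, so (655931/10593) = (9758/10593)
factor out 2^1: 9758 = 2^1·4879; with 10593 mod 8 = 1, (2/10593) = +1; sign now +1; continue with (4879/10593)
flip (4879/10593) -> (10593/4879): both odd, 4879 mod 4 = 3, 10593 mod 4 = 1, so the flip contributes +1; sign now +1
(10593/4879): 10593 mod 4879 = 835, so (10593/4879) = (835/4879)
flip (835/4879) -> (4879/835): both odd, 835 mod 4 = 3, 4879 mod 4 = 3, so the flip contributes -1; sign now -1
(4879/835): 4879 mod 835 = 704, so (4879/835) = (704/835)
factor out 2^6: 704 = 2^6·11; with 835 mod 8 = 3, (2/835) = -1; sign now -1; continue with (11/835)
flip (11/835) -> (835/11): both odd, 11 mod 4 = 3, 835 mod 4 = 3, so the flip contributes -1; sign now +1
(835/11): 835 mod 11 = 10, so (835/11) = (10/11)
factor out 2^1: 10 = 2^1·5; with 11 mod 8 = 3, (2/11) = -1; sign now -1; continue with (5/11)
flip (5/11) -> (11/5): both odd, 5 mod 4 = 1, 11 mod 4 = 3, so the flip contributes +1; sign now -1
(11/5): 11 mod 5 = 1, so (11/5) = (1/5)
reached (1/5) = 1, so the symbol is -1

-1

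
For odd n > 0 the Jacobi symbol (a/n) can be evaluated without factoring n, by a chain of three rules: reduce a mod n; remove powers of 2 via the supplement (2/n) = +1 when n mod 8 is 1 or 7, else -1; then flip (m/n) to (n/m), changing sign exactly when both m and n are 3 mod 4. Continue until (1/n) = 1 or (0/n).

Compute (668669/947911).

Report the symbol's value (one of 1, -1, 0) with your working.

1

reciprocity: (668669/947911) = +1·(947911/668669) since 668669 mod 4 = 1, 947911 mod 4 = 3; sign now +1
(947911/668669) = (279242/668669)   [reduce mod 668669]
279242 = 2^1·139621; (2/668669) = -1 since 668669 mod 8 = 5, so (279242/668669) = (-1)^1·(139621/668669); sign now -1
reciprocity: (139621/668669) = +1·(668669/139621) since 139621 mod 4 = 1, 668669 mod 4 = 1; sign now -1
(668669/139621) = (110185/139621)   [reduce mod 139621]
reciprocity: (110185/139621) = +1·(139621/110185) since 110185 mod 4 = 1, 139621 mod 4 = 1; sign now -1
(139621/110185) = (29436/110185)   [reduce mod 110185]
29436 = 2^2·7359; (2/110185) = +1 since 110185 mod 8 = 1, so (29436/110185) = (+1)^2·(7359/110185); sign now -1
reciprocity: (7359/110185) = +1·(110185/7359) since 7359 mod 4 = 3, 110185 mod 4 = 1; sign now -1
(110185/7359) = (7159/7359)   [reduce mod 7359]
reciprocity: (7159/7359) = -1·(7359/7159) since 7159 mod 4 = 3, 7359 mod 4 = 3; sign now +1
(7359/7159) = (200/7159)   [reduce mod 7159]
200 = 2^3·25; (2/7159) = +1 since 7159 mod 8 = 7, so (200/7159) = (+1)^3·(25/7159); sign now +1
reciprocity: (25/7159) = +1·(7159/25) since 25 mod 4 = 1, 7159 mod 4 = 3; sign now +1
(7159/25) = (9/25)   [reduce mod 25]
reciprocity: (9/25) = +1·(25/9) since 9 mod 4 = 1, 25 mod 4 = 1; sign now +1
(25/9) = (7/9)   [reduce mod 9]
reciprocity: (7/9) = +1·(9/7) since 7 mod 4 = 3, 9 mod 4 = 1; sign now +1
(9/7) = (2/7)   [reduce mod 7]
2 = 2^1·1; (2/7) = +1 since 7 mod 8 = 7, so (2/7) = (+1)^1·(1/7); sign now +1
(1/7) = 1; final value = sign = +1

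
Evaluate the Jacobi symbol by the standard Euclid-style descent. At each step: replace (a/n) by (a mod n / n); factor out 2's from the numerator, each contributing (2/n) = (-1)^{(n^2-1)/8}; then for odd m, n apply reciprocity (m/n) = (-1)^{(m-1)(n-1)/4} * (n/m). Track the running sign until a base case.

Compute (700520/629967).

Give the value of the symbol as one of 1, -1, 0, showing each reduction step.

(700520/629967): 700520 mod 629967 = 70553, so (700520/629967) = (70553/629967)
flip (70553/629967) -> (629967/70553): both odd, 70553 mod 4 = 1, 629967 mod 4 = 3, so the flip contributes +1; sign now +1
(629967/70553): 629967 mod 70553 = 65543, so (629967/70553) = (65543/70553)
flip (65543/70553) -> (70553/65543): both odd, 65543 mod 4 = 3, 70553 mod 4 = 1, so the flip contributes +1; sign now +1
(70553/65543): 70553 mod 65543 = 5010, so (70553/65543) = (5010/65543)
factor out 2^1: 5010 = 2^1·2505; with 65543 mod 8 = 7, (2/65543) = +1; sign now +1; continue with (2505/65543)
flip (2505/65543) -> (65543/2505): both odd, 2505 mod 4 = 1, 65543 mod 4 = 3, so the flip contributes +1; sign now +1
(65543/2505): 65543 mod 2505 = 413, so (65543/2505) = (413/2505)
flip (413/2505) -> (2505/413): both odd, 413 mod 4 = 1, 2505 mod 4 = 1, so the flip contributes +1; sign now +1
(2505/413): 2505 mod 413 = 27, so (2505/413) = (27/413)
flip (27/413) -> (413/27): both odd, 27 mod 4 = 3, 413 mod 4 = 1, so the flip contributes +1; sign now +1
(413/27): 413 mod 27 = 8, so (413/27) = (8/27)
factor out 2^3: 8 = 2^3·1; with 27 mod 8 = 3, (2/27) = -1; sign now -1; continue with (1/27)
reached (1/27) = 1, so the symbol is -1

-1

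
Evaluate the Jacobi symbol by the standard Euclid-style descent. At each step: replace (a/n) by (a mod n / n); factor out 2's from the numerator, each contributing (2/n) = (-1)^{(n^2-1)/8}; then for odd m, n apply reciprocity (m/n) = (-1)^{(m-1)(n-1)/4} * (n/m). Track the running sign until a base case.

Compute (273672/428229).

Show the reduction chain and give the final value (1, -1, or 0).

0

273672 = 2^3·34209; (2/428229) = -1 since 428229 mod 8 = 5, so (273672/428229) = (-1)^3·(34209/428229); sign now -1
reciprocity: (34209/428229) = +1·(428229/34209) since 34209 mod 4 = 1, 428229 mod 4 = 1; sign now -1
(428229/34209) = (17721/34209)   [reduce mod 34209]
reciprocity: (17721/34209) = +1·(34209/17721) since 17721 mod 4 = 1, 34209 mod 4 = 1; sign now -1
(34209/17721) = (16488/17721)   [reduce mod 17721]
16488 = 2^3·2061; (2/17721) = +1 since 17721 mod 8 = 1, so (16488/17721) = (+1)^3·(2061/17721); sign now -1
reciprocity: (2061/17721) = +1·(17721/2061) since 2061 mod 4 = 1, 17721 mod 4 = 1; sign now -1
(17721/2061) = (1233/2061)   [reduce mod 2061]
reciprocity: (1233/2061) = +1·(2061/1233) since 1233 mod 4 = 1, 2061 mod 4 = 1; sign now -1
(2061/1233) = (828/1233)   [reduce mod 1233]
828 = 2^2·207; (2/1233) = +1 since 1233 mod 8 = 1, so (828/1233) = (+1)^2·(207/1233); sign now -1
reciprocity: (207/1233) = +1·(1233/207) since 207 mod 4 = 3, 1233 mod 4 = 1; sign now -1
(1233/207) = (198/207)   [reduce mod 207]
198 = 2^1·99; (2/207) = +1 since 207 mod 8 = 7, so (198/207) = (+1)^1·(99/207); sign now -1
reciprocity: (99/207) = -1·(207/99) since 99 mod 4 = 3, 207 mod 4 = 3; sign now +1
(207/99) = (9/99)   [reduce mod 99]
reciprocity: (9/99) = +1·(99/9) since 9 mod 4 = 1, 99 mod 4 = 3; sign now +1
(99/9) = (0/9)   [reduce mod 9]
(0/9) = 0   [gcd(a, n) > 1]; final value = 0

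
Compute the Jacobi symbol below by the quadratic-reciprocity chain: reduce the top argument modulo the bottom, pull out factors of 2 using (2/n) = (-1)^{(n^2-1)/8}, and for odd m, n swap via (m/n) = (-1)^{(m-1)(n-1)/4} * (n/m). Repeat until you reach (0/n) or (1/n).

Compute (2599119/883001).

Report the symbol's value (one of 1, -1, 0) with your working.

-1

(2599119/883001) = (833117/883001)   [reduce mod 883001]
reciprocity: (833117/883001) = +1·(883001/833117) since 833117 mod 4 = 1, 883001 mod 4 = 1; sign now +1
(883001/833117) = (49884/833117)   [reduce mod 833117]
49884 = 2^2·12471; (2/833117) = -1 since 833117 mod 8 = 5, so (49884/833117) = (-1)^2·(12471/833117); sign now +1
reciprocity: (12471/833117) = +1·(833117/12471) since 12471 mod 4 = 3, 833117 mod 4 = 1; sign now +1
(833117/12471) = (10031/12471)   [reduce mod 12471]
reciprocity: (10031/12471) = -1·(12471/10031) since 10031 mod 4 = 3, 12471 mod 4 = 3; sign now -1
(12471/10031) = (2440/10031)   [reduce mod 10031]
2440 = 2^3·305; (2/10031) = +1 since 10031 mod 8 = 7, so (2440/10031) = (+1)^3·(305/10031); sign now -1
reciprocity: (305/10031) = +1·(10031/305) since 305 mod 4 = 1, 10031 mod 4 = 3; sign now -1
(10031/305) = (271/305)   [reduce mod 305]
reciprocity: (271/305) = +1·(305/271) since 271 mod 4 = 3, 305 mod 4 = 1; sign now -1
(305/271) = (34/271)   [reduce mod 271]
34 = 2^1·17; (2/271) = +1 since 271 mod 8 = 7, so (34/271) = (+1)^1·(17/271); sign now -1
reciprocity: (17/271) = +1·(271/17) since 17 mod 4 = 1, 271 mod 4 = 3; sign now -1
(271/17) = (16/17)   [reduce mod 17]
16 = 2^4·1; (2/17) = +1 since 17 mod 8 = 1, so (16/17) = (+1)^4·(1/17); sign now -1
(1/17) = 1; final value = sign = -1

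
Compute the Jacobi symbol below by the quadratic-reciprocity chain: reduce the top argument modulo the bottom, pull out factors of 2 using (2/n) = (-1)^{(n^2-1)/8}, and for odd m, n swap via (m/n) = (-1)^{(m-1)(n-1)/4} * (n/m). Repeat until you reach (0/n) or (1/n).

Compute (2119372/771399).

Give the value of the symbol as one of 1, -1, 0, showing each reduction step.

1

(2119372/771399) = (576574/771399)   [reduce mod 771399]
576574 = 2^1·288287; (2/771399) = +1 since 771399 mod 8 = 7, so (576574/771399) = (+1)^1·(288287/771399); sign now +1
reciprocity: (288287/771399) = -1·(771399/288287) since 288287 mod 4 = 3, 771399 mod 4 = 3; sign now -1
(771399/288287) = (194825/288287)   [reduce mod 288287]
reciprocity: (194825/288287) = +1·(288287/194825) since 194825 mod 4 = 1, 288287 mod 4 = 3; sign now -1
(288287/194825) = (93462/194825)   [reduce mod 194825]
93462 = 2^1·46731; (2/194825) = +1 since 194825 mod 8 = 1, so (93462/194825) = (+1)^1·(46731/194825); sign now -1
reciprocity: (46731/194825) = +1·(194825/46731) since 46731 mod 4 = 3, 194825 mod 4 = 1; sign now -1
(194825/46731) = (7901/46731)   [reduce mod 46731]
reciprocity: (7901/46731) = +1·(46731/7901) since 7901 mod 4 = 1, 46731 mod 4 = 3; sign now -1
(46731/7901) = (7226/7901)   [reduce mod 7901]
7226 = 2^1·3613; (2/7901) = -1 since 7901 mod 8 = 5, so (7226/7901) = (-1)^1·(3613/7901); sign now +1
reciprocity: (3613/7901) = +1·(7901/3613) since 3613 mod 4 = 1, 7901 mod 4 = 1; sign now +1
(7901/3613) = (675/3613)   [reduce mod 3613]
reciprocity: (675/3613) = +1·(3613/675) since 675 mod 4 = 3, 3613 mod 4 = 1; sign now +1
(3613/675) = (238/675)   [reduce mod 675]
238 = 2^1·119; (2/675) = -1 since 675 mod 8 = 3, so (238/675) = (-1)^1·(119/675); sign now -1
reciprocity: (119/675) = -1·(675/119) since 119 mod 4 = 3, 675 mod 4 = 3; sign now +1
(675/119) = (80/119)   [reduce mod 119]
80 = 2^4·5; (2/119) = +1 since 119 mod 8 = 7, so (80/119) = (+1)^4·(5/119); sign now +1
reciprocity: (5/119) = +1·(119/5) since 5 mod 4 = 1, 119 mod 4 = 3; sign now +1
(119/5) = (4/5)   [reduce mod 5]
4 = 2^2·1; (2/5) = -1 since 5 mod 8 = 5, so (4/5) = (-1)^2·(1/5); sign now +1
(1/5) = 1; final value = sign = +1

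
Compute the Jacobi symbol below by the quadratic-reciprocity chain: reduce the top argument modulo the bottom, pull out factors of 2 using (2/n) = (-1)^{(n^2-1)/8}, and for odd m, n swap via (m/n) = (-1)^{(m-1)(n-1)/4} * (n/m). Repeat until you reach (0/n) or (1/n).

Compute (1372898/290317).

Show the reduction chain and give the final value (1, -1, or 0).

(1372898/290317) = (211630/290317)   [reduce mod 290317]
211630 = 2^1·105815; (2/290317) = -1 since 290317 mod 8 = 5, so (211630/290317) = (-1)^1·(105815/290317); sign now -1
reciprocity: (105815/290317) = +1·(290317/105815) since 105815 mod 4 = 3, 290317 mod 4 = 1; sign now -1
(290317/105815) = (78687/105815)   [reduce mod 105815]
reciprocity: (78687/105815) = -1·(105815/78687) since 78687 mod 4 = 3, 105815 mod 4 = 3; sign now +1
(105815/78687) = (27128/78687)   [reduce mod 78687]
27128 = 2^3·3391; (2/78687) = +1 since 78687 mod 8 = 7, so (27128/78687) = (+1)^3·(3391/78687); sign now +1
reciprocity: (3391/78687) = -1·(78687/3391) since 3391 mod 4 = 3, 78687 mod 4 = 3; sign now -1
(78687/3391) = (694/3391)   [reduce mod 3391]
694 = 2^1·347; (2/3391) = +1 since 3391 mod 8 = 7, so (694/3391) = (+1)^1·(347/3391); sign now -1
reciprocity: (347/3391) = -1·(3391/347) since 347 mod 4 = 3, 3391 mod 4 = 3; sign now +1
(3391/347) = (268/347)   [reduce mod 347]
268 = 2^2·67; (2/347) = -1 since 347 mod 8 = 3, so (268/347) = (-1)^2·(67/347); sign now +1
reciprocity: (67/347) = -1·(347/67) since 67 mod 4 = 3, 347 mod 4 = 3; sign now -1
(347/67) = (12/67)   [reduce mod 67]
12 = 2^2·3; (2/67) = -1 since 67 mod 8 = 3, so (12/67) = (-1)^2·(3/67); sign now -1
reciprocity: (3/67) = -1·(67/3) since 3 mod 4 = 3, 67 mod 4 = 3; sign now +1
(67/3) = (1/3)   [reduce mod 3]
(1/3) = 1; final value = sign = +1

1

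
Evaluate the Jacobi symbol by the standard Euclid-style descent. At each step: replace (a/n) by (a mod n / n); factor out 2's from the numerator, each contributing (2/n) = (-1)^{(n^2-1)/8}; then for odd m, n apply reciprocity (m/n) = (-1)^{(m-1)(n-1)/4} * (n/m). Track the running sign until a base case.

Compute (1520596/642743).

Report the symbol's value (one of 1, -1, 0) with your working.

1

(1520596/642743) = (235110/642743)   [reduce mod 642743]
235110 = 2^1·117555; (2/642743) = +1 since 642743 mod 8 = 7, so (235110/642743) = (+1)^1·(117555/642743); sign now +1
reciprocity: (117555/642743) = -1·(642743/117555) since 117555 mod 4 = 3, 642743 mod 4 = 3; sign now -1
(642743/117555) = (54968/117555)   [reduce mod 117555]
54968 = 2^3·6871; (2/117555) = -1 since 117555 mod 8 = 3, so (54968/117555) = (-1)^3·(6871/117555); sign now +1
reciprocity: (6871/117555) = -1·(117555/6871) since 6871 mod 4 = 3, 117555 mod 4 = 3; sign now -1
(117555/6871) = (748/6871)   [reduce mod 6871]
748 = 2^2·187; (2/6871) = +1 since 6871 mod 8 = 7, so (748/6871) = (+1)^2·(187/6871); sign now -1
reciprocity: (187/6871) = -1·(6871/187) since 187 mod 4 = 3, 6871 mod 4 = 3; sign now +1
(6871/187) = (139/187)   [reduce mod 187]
reciprocity: (139/187) = -1·(187/139) since 139 mod 4 = 3, 187 mod 4 = 3; sign now -1
(187/139) = (48/139)   [reduce mod 139]
48 = 2^4·3; (2/139) = -1 since 139 mod 8 = 3, so (48/139) = (-1)^4·(3/139); sign now -1
reciprocity: (3/139) = -1·(139/3) since 3 mod 4 = 3, 139 mod 4 = 3; sign now +1
(139/3) = (1/3)   [reduce mod 3]
(1/3) = 1; final value = sign = +1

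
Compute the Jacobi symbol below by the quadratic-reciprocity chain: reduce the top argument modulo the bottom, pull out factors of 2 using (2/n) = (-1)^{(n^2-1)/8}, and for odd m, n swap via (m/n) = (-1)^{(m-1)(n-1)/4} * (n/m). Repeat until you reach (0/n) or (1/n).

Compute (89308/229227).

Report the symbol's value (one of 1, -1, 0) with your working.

89308 = 2^2·22327; (2/229227) = -1 since 229227 mod 8 = 3, so (89308/229227) = (-1)^2·(22327/229227); sign now +1
reciprocity: (22327/229227) = -1·(229227/22327) since 22327 mod 4 = 3, 229227 mod 4 = 3; sign now -1
(229227/22327) = (5957/22327)   [reduce mod 22327]
reciprocity: (5957/22327) = +1·(22327/5957) since 5957 mod 4 = 1, 22327 mod 4 = 3; sign now -1
(22327/5957) = (4456/5957)   [reduce mod 5957]
4456 = 2^3·557; (2/5957) = -1 since 5957 mod 8 = 5, so (4456/5957) = (-1)^3·(557/5957); sign now +1
reciprocity: (557/5957) = +1·(5957/557) since 557 mod 4 = 1, 5957 mod 4 = 1; sign now +1
(5957/557) = (387/557)   [reduce mod 557]
reciprocity: (387/557) = +1·(557/387) since 387 mod 4 = 3, 557 mod 4 = 1; sign now +1
(557/387) = (170/387)   [reduce mod 387]
170 = 2^1·85; (2/387) = -1 since 387 mod 8 = 3, so (170/387) = (-1)^1·(85/387); sign now -1
reciprocity: (85/387) = +1·(387/85) since 85 mod 4 = 1, 387 mod 4 = 3; sign now -1
(387/85) = (47/85)   [reduce mod 85]
reciprocity: (47/85) = +1·(85/47) since 47 mod 4 = 3, 85 mod 4 = 1; sign now -1
(85/47) = (38/47)   [reduce mod 47]
38 = 2^1·19; (2/47) = +1 since 47 mod 8 = 7, so (38/47) = (+1)^1·(19/47); sign now -1
reciprocity: (19/47) = -1·(47/19) since 19 mod 4 = 3, 47 mod 4 = 3; sign now +1
(47/19) = (9/19)   [reduce mod 19]
reciprocity: (9/19) = +1·(19/9) since 9 mod 4 = 1, 19 mod 4 = 3; sign now +1
(19/9) = (1/9)   [reduce mod 9]
(1/9) = 1; final value = sign = +1

1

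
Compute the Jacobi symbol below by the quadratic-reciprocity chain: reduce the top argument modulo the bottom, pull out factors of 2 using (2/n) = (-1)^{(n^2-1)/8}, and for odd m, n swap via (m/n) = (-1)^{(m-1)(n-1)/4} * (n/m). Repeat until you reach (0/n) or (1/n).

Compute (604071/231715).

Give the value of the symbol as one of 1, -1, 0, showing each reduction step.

-1

(604071/231715): 604071 mod 231715 = 140641, so (604071/231715) = (140641/231715)
flip (140641/231715) -> (231715/140641): both odd, 140641 mod 4 = 1, 231715 mod 4 = 3, so the flip contributes +1; sign now +1
(231715/140641): 231715 mod 140641 = 91074, so (231715/140641) = (91074/140641)
factor out 2^1: 91074 = 2^1·45537; with 140641 mod 8 = 1, (2/140641) = +1; sign now +1; continue with (45537/140641)
flip (45537/140641) -> (140641/45537): both odd, 45537 mod 4 = 1, 140641 mod 4 = 1, so the flip contributes +1; sign now +1
(140641/45537): 140641 mod 45537 = 4030, so (140641/45537) = (4030/45537)
factor out 2^1: 4030 = 2^1·2015; with 45537 mod 8 = 1, (2/45537) = +1; sign now +1; continue with (2015/45537)
flip (2015/45537) -> (45537/2015): both odd, 2015 mod 4 = 3, 45537 mod 4 = 1, so the flip contributes +1; sign now +1
(45537/2015): 45537 mod 2015 = 1207, so (45537/2015) = (1207/2015)
flip (1207/2015) -> (2015/1207): both odd, 1207 mod 4 = 3, 2015 mod 4 = 3, so the flip contributes -1; sign now -1
(2015/1207): 2015 mod 1207 = 808, so (2015/1207) = (808/1207)
factor out 2^3: 808 = 2^3·101; with 1207 mod 8 = 7, (2/1207) = +1; sign now -1; continue with (101/1207)
flip (101/1207) -> (1207/101): both odd, 101 mod 4 = 1, 1207 mod 4 = 3, so the flip contributes +1; sign now -1
(1207/101): 1207 mod 101 = 96, so (1207/101) = (96/101)
factor out 2^5: 96 = 2^5·3; with 101 mod 8 = 5, (2/101) = -1; sign now +1; continue with (3/101)
flip (3/101) -> (101/3): both odd, 3 mod 4 = 3, 101 mod 4 = 1, so the flip contributes +1; sign now +1
(101/3): 101 mod 3 = 2, so (101/3) = (2/3)
factor out 2^1: 2 = 2^1·1; with 3 mod 8 = 3, (2/3) = -1; sign now -1; continue with (1/3)
reached (1/3) = 1, so the symbol is -1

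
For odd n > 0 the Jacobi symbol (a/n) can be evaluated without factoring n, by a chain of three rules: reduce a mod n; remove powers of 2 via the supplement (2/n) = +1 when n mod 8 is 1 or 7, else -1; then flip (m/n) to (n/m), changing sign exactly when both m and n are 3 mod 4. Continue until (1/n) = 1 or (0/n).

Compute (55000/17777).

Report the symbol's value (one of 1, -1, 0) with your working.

1

(55000/17777): 55000 mod 17777 = 1669, so (55000/17777) = (1669/17777)
flip (1669/17777) -> (17777/1669): both odd, 1669 mod 4 = 1, 17777 mod 4 = 1, so the flip contributes +1; sign now +1
(17777/1669): 17777 mod 1669 = 1087, so (17777/1669) = (1087/1669)
flip (1087/1669) -> (1669/1087): both odd, 1087 mod 4 = 3, 1669 mod 4 = 1, so the flip contributes +1; sign now +1
(1669/1087): 1669 mod 1087 = 582, so (1669/1087) = (582/1087)
factor out 2^1: 582 = 2^1·291; with 1087 mod 8 = 7, (2/1087) = +1; sign now +1; continue with (291/1087)
flip (291/1087) -> (1087/291): both odd, 291 mod 4 = 3, 1087 mod 4 = 3, so the flip contributes -1; sign now -1
(1087/291): 1087 mod 291 = 214, so (1087/291) = (214/291)
factor out 2^1: 214 = 2^1·107; with 291 mod 8 = 3, (2/291) = -1; sign now +1; continue with (107/291)
flip (107/291) -> (291/107): both odd, 107 mod 4 = 3, 291 mod 4 = 3, so the flip contributes -1; sign now -1
(291/107): 291 mod 107 = 77, so (291/107) = (77/107)
flip (77/107) -> (107/77): both odd, 77 mod 4 = 1, 107 mod 4 = 3, so the flip contributes +1; sign now -1
(107/77): 107 mod 77 = 30, so (107/77) = (30/77)
factor out 2^1: 30 = 2^1·15; with 77 mod 8 = 5, (2/77) = -1; sign now +1; continue with (15/77)
flip (15/77) -> (77/15): both odd, 15 mod 4 = 3, 77 mod 4 = 1, so the flip contributes +1; sign now +1
(77/15): 77 mod 15 = 2, so (77/15) = (2/15)
factor out 2^1: 2 = 2^1·1; with 15 mod 8 = 7, (2/15) = +1; sign now +1; continue with (1/15)
reached (1/15) = 1, so the symbol is +1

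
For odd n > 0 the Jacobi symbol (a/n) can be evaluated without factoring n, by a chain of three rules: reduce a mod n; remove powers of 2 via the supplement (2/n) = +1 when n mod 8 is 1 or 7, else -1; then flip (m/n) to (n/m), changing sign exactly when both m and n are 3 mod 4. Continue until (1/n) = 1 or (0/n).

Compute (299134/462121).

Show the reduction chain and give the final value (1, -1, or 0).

299134 = 2^1·149567; (2/462121) = +1 since 462121 mod 8 = 1, so (299134/462121) = (+1)^1·(149567/462121); sign now +1
reciprocity: (149567/462121) = +1·(462121/149567) since 149567 mod 4 = 3, 462121 mod 4 = 1; sign now +1
(462121/149567) = (13420/149567)   [reduce mod 149567]
13420 = 2^2·3355; (2/149567) = +1 since 149567 mod 8 = 7, so (13420/149567) = (+1)^2·(3355/149567); sign now +1
reciprocity: (3355/149567) = -1·(149567/3355) since 3355 mod 4 = 3, 149567 mod 4 = 3; sign now -1
(149567/3355) = (1947/3355)   [reduce mod 3355]
reciprocity: (1947/3355) = -1·(3355/1947) since 1947 mod 4 = 3, 3355 mod 4 = 3; sign now +1
(3355/1947) = (1408/1947)   [reduce mod 1947]
1408 = 2^7·11; (2/1947) = -1 since 1947 mod 8 = 3, so (1408/1947) = (-1)^7·(11/1947); sign now -1
reciprocity: (11/1947) = -1·(1947/11) since 11 mod 4 = 3, 1947 mod 4 = 3; sign now +1
(1947/11) = (0/11)   [reduce mod 11]
(0/11) = 0   [gcd(a, n) > 1]; final value = 0

0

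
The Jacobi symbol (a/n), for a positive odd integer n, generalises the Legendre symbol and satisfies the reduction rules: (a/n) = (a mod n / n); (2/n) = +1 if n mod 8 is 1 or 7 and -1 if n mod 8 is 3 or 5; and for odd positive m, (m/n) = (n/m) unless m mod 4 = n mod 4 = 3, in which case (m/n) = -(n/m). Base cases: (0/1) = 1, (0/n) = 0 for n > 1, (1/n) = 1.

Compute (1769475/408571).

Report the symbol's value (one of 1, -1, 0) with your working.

(1769475/408571) = (135191/408571)   [reduce mod 408571]
reciprocity: (135191/408571) = -1·(408571/135191) since 135191 mod 4 = 3, 408571 mod 4 = 3; sign now -1
(408571/135191) = (2998/135191)   [reduce mod 135191]
2998 = 2^1·1499; (2/135191) = +1 since 135191 mod 8 = 7, so (2998/135191) = (+1)^1·(1499/135191); sign now -1
reciprocity: (1499/135191) = -1·(135191/1499) since 1499 mod 4 = 3, 135191 mod 4 = 3; sign now +1
(135191/1499) = (281/1499)   [reduce mod 1499]
reciprocity: (281/1499) = +1·(1499/281) since 281 mod 4 = 1, 1499 mod 4 = 3; sign now +1
(1499/281) = (94/281)   [reduce mod 281]
94 = 2^1·47; (2/281) = +1 since 281 mod 8 = 1, so (94/281) = (+1)^1·(47/281); sign now +1
reciprocity: (47/281) = +1·(281/47) since 47 mod 4 = 3, 281 mod 4 = 1; sign now +1
(281/47) = (46/47)   [reduce mod 47]
46 = 2^1·23; (2/47) = +1 since 47 mod 8 = 7, so (46/47) = (+1)^1·(23/47); sign now +1
reciprocity: (23/47) = -1·(47/23) since 23 mod 4 = 3, 47 mod 4 = 3; sign now -1
(47/23) = (1/23)   [reduce mod 23]
(1/23) = 1; final value = sign = -1

-1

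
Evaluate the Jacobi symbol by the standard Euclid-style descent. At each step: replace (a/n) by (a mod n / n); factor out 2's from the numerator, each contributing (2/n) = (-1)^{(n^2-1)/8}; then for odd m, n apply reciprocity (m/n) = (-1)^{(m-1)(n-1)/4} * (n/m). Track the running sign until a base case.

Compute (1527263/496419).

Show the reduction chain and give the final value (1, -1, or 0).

(1527263/496419): 1527263 mod 496419 = 38006, so (1527263/496419) = (38006/496419)
factor out 2^1: 38006 = 2^1·19003; with 496419 mod 8 = 3, (2/496419) = -1; sign now -1; continue with (19003/496419)
flip (19003/496419) -> (496419/19003): both odd, 19003 mod 4 = 3, 496419 mod 4 = 3, so the flip contributes -1; sign now +1
(496419/19003): 496419 mod 19003 = 2341, so (496419/19003) = (2341/19003)
flip (2341/19003) -> (19003/2341): both odd, 2341 mod 4 = 1, 19003 mod 4 = 3, so the flip contributes +1; sign now +1
(19003/2341): 19003 mod 2341 = 275, so (19003/2341) = (275/2341)
flip (275/2341) -> (2341/275): both odd, 275 mod 4 = 3, 2341 mod 4 = 1, so the flip contributes +1; sign now +1
(2341/275): 2341 mod 275 = 141, so (2341/275) = (141/275)
flip (141/275) -> (275/141): both odd, 141 mod 4 = 1, 275 mod 4 = 3, so the flip contributes +1; sign now +1
(275/141): 275 mod 141 = 134, so (275/141) = (134/141)
factor out 2^1: 134 = 2^1·67; with 141 mod 8 = 5, (2/141) = -1; sign now -1; continue with (67/141)
flip (67/141) -> (141/67): both odd, 67 mod 4 = 3, 141 mod 4 = 1, so the flip contributes +1; sign now -1
(141/67): 141 mod 67 = 7, so (141/67) = (7/67)
flip (7/67) -> (67/7): both odd, 7 mod 4 = 3, 67 mod 4 = 3, so the flip contributes -1; sign now +1
(67/7): 67 mod 7 = 4, so (67/7) = (4/7)
factor out 2^2: 4 = 2^2·1; with 7 mod 8 = 7, (2/7) = +1; sign now +1; continue with (1/7)
reached (1/7) = 1, so the symbol is +1

1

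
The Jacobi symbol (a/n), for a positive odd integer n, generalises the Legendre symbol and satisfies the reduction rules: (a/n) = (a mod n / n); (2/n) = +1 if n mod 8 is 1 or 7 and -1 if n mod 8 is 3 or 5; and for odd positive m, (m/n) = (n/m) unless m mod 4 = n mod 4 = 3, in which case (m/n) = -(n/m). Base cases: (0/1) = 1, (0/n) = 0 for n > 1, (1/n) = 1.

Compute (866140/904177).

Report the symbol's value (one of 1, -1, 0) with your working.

866140 = 2^2·216535; (2/904177) = +1 since 904177 mod 8 = 1, so (866140/904177) = (+1)^2·(216535/904177); sign now +1
reciprocity: (216535/904177) = +1·(904177/216535) since 216535 mod 4 = 3, 904177 mod 4 = 1; sign now +1
(904177/216535) = (38037/216535)   [reduce mod 216535]
reciprocity: (38037/216535) = +1·(216535/38037) since 38037 mod 4 = 1, 216535 mod 4 = 3; sign now +1
(216535/38037) = (26350/38037)   [reduce mod 38037]
26350 = 2^1·13175; (2/38037) = -1 since 38037 mod 8 = 5, so (26350/38037) = (-1)^1·(13175/38037); sign now -1
reciprocity: (13175/38037) = +1·(38037/13175) since 13175 mod 4 = 3, 38037 mod 4 = 1; sign now -1
(38037/13175) = (11687/13175)   [reduce mod 13175]
reciprocity: (11687/13175) = -1·(13175/11687) since 11687 mod 4 = 3, 13175 mod 4 = 3; sign now +1
(13175/11687) = (1488/11687)   [reduce mod 11687]
1488 = 2^4·93; (2/11687) = +1 since 11687 mod 8 = 7, so (1488/11687) = (+1)^4·(93/11687); sign now +1
reciprocity: (93/11687) = +1·(11687/93) since 93 mod 4 = 1, 11687 mod 4 = 3; sign now +1
(11687/93) = (62/93)   [reduce mod 93]
62 = 2^1·31; (2/93) = -1 since 93 mod 8 = 5, so (62/93) = (-1)^1·(31/93); sign now -1
reciprocity: (31/93) = +1·(93/31) since 31 mod 4 = 3, 93 mod 4 = 1; sign now -1
(93/31) = (0/31)   [reduce mod 31]
(0/31) = 0   [gcd(a, n) > 1]; final value = 0

0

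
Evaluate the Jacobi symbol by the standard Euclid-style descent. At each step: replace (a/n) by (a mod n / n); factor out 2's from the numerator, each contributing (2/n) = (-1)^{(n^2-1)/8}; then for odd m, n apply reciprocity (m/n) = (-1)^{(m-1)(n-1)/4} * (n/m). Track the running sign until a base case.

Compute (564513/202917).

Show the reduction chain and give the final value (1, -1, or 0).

(564513/202917): 564513 mod 202917 = 158679, so (564513/202917) = (158679/202917)
flip (158679/202917) -> (202917/158679): both odd, 158679 mod 4 = 3, 202917 mod 4 = 1, so the flip contributes +1; sign now +1
(202917/158679): 202917 mod 158679 = 44238, so (202917/158679) = (44238/158679)
factor out 2^1: 44238 = 2^1·22119; with 158679 mod 8 = 7, (2/158679) = +1; sign now +1; continue with (22119/158679)
flip (22119/158679) -> (158679/22119): both odd, 22119 mod 4 = 3, 158679 mod 4 = 3, so the flip contributes -1; sign now -1
(158679/22119): 158679 mod 22119 = 3846, so (158679/22119) = (3846/22119)
factor out 2^1: 3846 = 2^1·1923; with 22119 mod 8 = 7, (2/22119) = +1; sign now -1; continue with (1923/22119)
flip (1923/22119) -> (22119/1923): both odd, 1923 mod 4 = 3, 22119 mod 4 = 3, so the flip contributes -1; sign now +1
(22119/1923): 22119 mod 1923 = 966, so (22119/1923) = (966/1923)
factor out 2^1: 966 = 2^1·483; with 1923 mod 8 = 3, (2/1923) = -1; sign now -1; continue with (483/1923)
flip (483/1923) -> (1923/483): both odd, 483 mod 4 = 3, 1923 mod 4 = 3, so the flip contributes -1; sign now +1
(1923/483): 1923 mod 483 = 474, so (1923/483) = (474/483)
factor out 2^1: 474 = 2^1·237; with 483 mod 8 = 3, (2/483) = -1; sign now -1; continue with (237/483)
flip (237/483) -> (483/237): both odd, 237 mod 4 = 1, 483 mod 4 = 3, so the flip contributes +1; sign now -1
(483/237): 483 mod 237 = 9, so (483/237) = (9/237)
flip (9/237) -> (237/9): both odd, 9 mod 4 = 1, 237 mod 4 = 1, so the flip contributes +1; sign now -1
(237/9): 237 mod 9 = 3, so (237/9) = (3/9)
flip (3/9) -> (9/3): both odd, 3 mod 4 = 3, 9 mod 4 = 1, so the flip contributes +1; sign now -1
(9/3): 9 mod 3 = 0, so (9/3) = (0/3)
reached (0/3); gcd(a, n) > 1, so (0/3) = 0 and the symbol is 0

0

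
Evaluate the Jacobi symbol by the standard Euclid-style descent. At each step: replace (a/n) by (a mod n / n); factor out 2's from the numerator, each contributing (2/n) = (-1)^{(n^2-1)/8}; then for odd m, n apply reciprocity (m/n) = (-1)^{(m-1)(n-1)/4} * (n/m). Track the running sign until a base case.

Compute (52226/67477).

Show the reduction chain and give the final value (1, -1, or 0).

52226 = 2^1·26113; (2/67477) = -1 since 67477 mod 8 = 5, so (52226/67477) = (-1)^1·(26113/67477); sign now -1
reciprocity: (26113/67477) = +1·(67477/26113) since 26113 mod 4 = 1, 67477 mod 4 = 1; sign now -1
(67477/26113) = (15251/26113)   [reduce mod 26113]
reciprocity: (15251/26113) = +1·(26113/15251) since 15251 mod 4 = 3, 26113 mod 4 = 1; sign now -1
(26113/15251) = (10862/15251)   [reduce mod 15251]
10862 = 2^1·5431; (2/15251) = -1 since 15251 mod 8 = 3, so (10862/15251) = (-1)^1·(5431/15251); sign now +1
reciprocity: (5431/15251) = -1·(15251/5431) since 5431 mod 4 = 3, 15251 mod 4 = 3; sign now -1
(15251/5431) = (4389/5431)   [reduce mod 5431]
reciprocity: (4389/5431) = +1·(5431/4389) since 4389 mod 4 = 1, 5431 mod 4 = 3; sign now -1
(5431/4389) = (1042/4389)   [reduce mod 4389]
1042 = 2^1·521; (2/4389) = -1 since 4389 mod 8 = 5, so (1042/4389) = (-1)^1·(521/4389); sign now +1
reciprocity: (521/4389) = +1·(4389/521) since 521 mod 4 = 1, 4389 mod 4 = 1; sign now +1
(4389/521) = (221/521)   [reduce mod 521]
reciprocity: (221/521) = +1·(521/221) since 221 mod 4 = 1, 521 mod 4 = 1; sign now +1
(521/221) = (79/221)   [reduce mod 221]
reciprocity: (79/221) = +1·(221/79) since 79 mod 4 = 3, 221 mod 4 = 1; sign now +1
(221/79) = (63/79)   [reduce mod 79]
reciprocity: (63/79) = -1·(79/63) since 63 mod 4 = 3, 79 mod 4 = 3; sign now -1
(79/63) = (16/63)   [reduce mod 63]
16 = 2^4·1; (2/63) = +1 since 63 mod 8 = 7, so (16/63) = (+1)^4·(1/63); sign now -1
(1/63) = 1; final value = sign = -1

-1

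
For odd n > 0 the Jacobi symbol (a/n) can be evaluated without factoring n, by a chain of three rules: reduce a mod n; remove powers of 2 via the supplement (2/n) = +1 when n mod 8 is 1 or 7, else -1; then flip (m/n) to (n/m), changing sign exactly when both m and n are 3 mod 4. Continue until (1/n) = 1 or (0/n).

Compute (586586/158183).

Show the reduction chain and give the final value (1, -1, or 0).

(586586/158183) = (112037/158183)   [reduce mod 158183]
reciprocity: (112037/158183) = +1·(158183/112037) since 112037 mod 4 = 1, 158183 mod 4 = 3; sign now +1
(158183/112037) = (46146/112037)   [reduce mod 112037]
46146 = 2^1·23073; (2/112037) = -1 since 112037 mod 8 = 5, so (46146/112037) = (-1)^1·(23073/112037); sign now -1
reciprocity: (23073/112037) = +1·(112037/23073) since 23073 mod 4 = 1, 112037 mod 4 = 1; sign now -1
(112037/23073) = (19745/23073)   [reduce mod 23073]
reciprocity: (19745/23073) = +1·(23073/19745) since 19745 mod 4 = 1, 23073 mod 4 = 1; sign now -1
(23073/19745) = (3328/19745)   [reduce mod 19745]
3328 = 2^8·13; (2/19745) = +1 since 19745 mod 8 = 1, so (3328/19745) = (+1)^8·(13/19745); sign now -1
reciprocity: (13/19745) = +1·(19745/13) since 13 mod 4 = 1, 19745 mod 4 = 1; sign now -1
(19745/13) = (11/13)   [reduce mod 13]
reciprocity: (11/13) = +1·(13/11) since 11 mod 4 = 3, 13 mod 4 = 1; sign now -1
(13/11) = (2/11)   [reduce mod 11]
2 = 2^1·1; (2/11) = -1 since 11 mod 8 = 3, so (2/11) = (-1)^1·(1/11); sign now +1
(1/11) = 1; final value = sign = +1

1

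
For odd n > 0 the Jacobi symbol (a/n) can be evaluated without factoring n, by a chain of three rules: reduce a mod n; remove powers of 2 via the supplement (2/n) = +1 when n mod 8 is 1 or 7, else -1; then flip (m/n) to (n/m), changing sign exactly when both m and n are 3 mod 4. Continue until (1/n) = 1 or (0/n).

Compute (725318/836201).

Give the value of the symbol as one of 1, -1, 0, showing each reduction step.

1

725318 = 2^1·362659; (2/836201) = +1 since 836201 mod 8 = 1, so (725318/836201) = (+1)^1·(362659/836201); sign now +1
reciprocity: (362659/836201) = +1·(836201/362659) since 362659 mod 4 = 3, 836201 mod 4 = 1; sign now +1
(836201/362659) = (110883/362659)   [reduce mod 362659]
reciprocity: (110883/362659) = -1·(362659/110883) since 110883 mod 4 = 3, 362659 mod 4 = 3; sign now -1
(362659/110883) = (30010/110883)   [reduce mod 110883]
30010 = 2^1·15005; (2/110883) = -1 since 110883 mod 8 = 3, so (30010/110883) = (-1)^1·(15005/110883); sign now +1
reciprocity: (15005/110883) = +1·(110883/15005) since 15005 mod 4 = 1, 110883 mod 4 = 3; sign now +1
(110883/15005) = (5848/15005)   [reduce mod 15005]
5848 = 2^3·731; (2/15005) = -1 since 15005 mod 8 = 5, so (5848/15005) = (-1)^3·(731/15005); sign now -1
reciprocity: (731/15005) = +1·(15005/731) since 731 mod 4 = 3, 15005 mod 4 = 1; sign now -1
(15005/731) = (385/731)   [reduce mod 731]
reciprocity: (385/731) = +1·(731/385) since 385 mod 4 = 1, 731 mod 4 = 3; sign now -1
(731/385) = (346/385)   [reduce mod 385]
346 = 2^1·173; (2/385) = +1 since 385 mod 8 = 1, so (346/385) = (+1)^1·(173/385); sign now -1
reciprocity: (173/385) = +1·(385/173) since 173 mod 4 = 1, 385 mod 4 = 1; sign now -1
(385/173) = (39/173)   [reduce mod 173]
reciprocity: (39/173) = +1·(173/39) since 39 mod 4 = 3, 173 mod 4 = 1; sign now -1
(173/39) = (17/39)   [reduce mod 39]
reciprocity: (17/39) = +1·(39/17) since 17 mod 4 = 1, 39 mod 4 = 3; sign now -1
(39/17) = (5/17)   [reduce mod 17]
reciprocity: (5/17) = +1·(17/5) since 5 mod 4 = 1, 17 mod 4 = 1; sign now -1
(17/5) = (2/5)   [reduce mod 5]
2 = 2^1·1; (2/5) = -1 since 5 mod 8 = 5, so (2/5) = (-1)^1·(1/5); sign now +1
(1/5) = 1; final value = sign = +1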